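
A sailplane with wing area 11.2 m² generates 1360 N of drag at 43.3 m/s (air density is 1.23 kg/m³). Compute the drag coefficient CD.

From D = ½ρv²S·CD, rearranging gives CD = 2D/(ρv²S).
CD = 2 × 1360 / (1.23 × 43.3² × 11.2) = 0.105

CD = 0.105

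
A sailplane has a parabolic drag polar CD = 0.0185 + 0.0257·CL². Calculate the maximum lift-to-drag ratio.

For CD = CD0 + K·CL², (L/D)max occurs at CL* = √(CD0/K) and equals 1/(2√(K·CD0)).
(L/D)max = 1/(2√(0.0257 × 0.0185)) = 1/(2 × 0.0218) = 22.9

(L/D)max = 22.9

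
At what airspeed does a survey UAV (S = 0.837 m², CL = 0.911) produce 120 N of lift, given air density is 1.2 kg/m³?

v = 16.2 m/s

L = ½ρv²S·CL ⇒ v = √(2L/(ρ·S·CL))
v = √(2 × 120 / (1.2 × 0.837 × 0.911)) = √262.3 = 16.2 m/s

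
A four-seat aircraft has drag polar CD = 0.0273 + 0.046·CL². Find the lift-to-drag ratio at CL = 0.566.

L/D = 13.5

CD = 0.0273 + 0.046 × 0.566² = 0.04204
L/D = CL/CD = 0.566 / 0.04204 = 13.5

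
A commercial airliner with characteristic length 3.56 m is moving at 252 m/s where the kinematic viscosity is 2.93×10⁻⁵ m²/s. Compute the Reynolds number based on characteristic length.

Re = 3.06×10^7

Re = v·c/ν = 252 × 3.56 / (2.93×10⁻⁵) = 3.06×10^7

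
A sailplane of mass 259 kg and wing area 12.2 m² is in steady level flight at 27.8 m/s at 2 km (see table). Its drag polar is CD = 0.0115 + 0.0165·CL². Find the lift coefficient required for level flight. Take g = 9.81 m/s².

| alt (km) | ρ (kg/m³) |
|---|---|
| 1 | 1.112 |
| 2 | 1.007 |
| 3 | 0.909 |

At 2 km, from the table: ρ = 1.007 kg/m³.
Weight W = mg = 259 × 9.81 = 2540.8 N; in level flight L = W.
q = ½ρv² = ½ × 1.007 × 27.8² = 389.1 Pa.
CL = W/(q·S) = 2540.8 / (389.1 × 12.2) = 0.5352.

CL = 0.535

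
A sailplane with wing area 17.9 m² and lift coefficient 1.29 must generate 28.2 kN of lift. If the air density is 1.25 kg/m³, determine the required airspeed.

L = ½ρv²S·CL ⇒ v = √(2L/(ρ·S·CL))
v = √(2 × 28200 / (1.25 × 17.9 × 1.29)) = √1954 = 44.2 m/s

v = 44.2 m/s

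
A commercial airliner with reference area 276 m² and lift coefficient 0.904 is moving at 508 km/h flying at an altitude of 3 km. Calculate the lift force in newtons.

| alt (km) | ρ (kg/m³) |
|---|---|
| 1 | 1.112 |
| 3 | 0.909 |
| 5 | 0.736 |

At 3 km, from the table: ρ = 0.909 kg/m³.
Convert speed: v = 508 km/h ÷ 3.6 = 141.1 m/s.
Dynamic pressure q = ½ρv² = ½ × 0.909 × 141.1² = 9050 Pa.
L = q·S·CL = 9050 × 276 × 0.904 = 2.26×10^6 N ≈ 2260 kN

L = 2.26×10^6 N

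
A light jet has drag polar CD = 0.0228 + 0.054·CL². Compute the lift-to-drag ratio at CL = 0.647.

CD = 0.0228 + 0.054 × 0.647² = 0.0454
L/D = CL/CD = 0.647 / 0.0454 = 14.2

L/D = 14.2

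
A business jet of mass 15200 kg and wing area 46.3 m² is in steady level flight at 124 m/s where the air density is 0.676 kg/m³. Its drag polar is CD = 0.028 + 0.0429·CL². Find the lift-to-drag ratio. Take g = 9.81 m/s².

L/D = 13.9

Weight W = mg = 15200 × 9.81 = 1.4911×10^5 N; in level flight L = W.
q = ½ρv² = ½ × 0.676 × 124² = 5197 Pa.
CL = W/(q·S) = 1.4911×10^5 / (5197 × 46.3) = 0.6197.
CD = 0.028 + 0.0429 × 0.6197² = 0.04447.
L/D = CL/CD = 0.6197 / 0.04447 = 13.9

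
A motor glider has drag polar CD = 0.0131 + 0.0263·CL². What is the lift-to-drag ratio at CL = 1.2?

CD = 0.0131 + 0.0263 × 1.2² = 0.05097
L/D = CL/CD = 1.2 / 0.05097 = 23.5

L/D = 23.5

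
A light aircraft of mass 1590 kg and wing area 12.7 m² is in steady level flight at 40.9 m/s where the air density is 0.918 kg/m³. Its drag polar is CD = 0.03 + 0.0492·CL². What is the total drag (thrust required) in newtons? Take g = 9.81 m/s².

D = 1520 N

Weight W = mg = 1590 × 9.81 = 15598 N; in level flight L = W.
q = ½ρv² = ½ × 0.918 × 40.9² = 767.8 Pa.
Required CL = L/(qS) = 15598/(767.8·12.7) = 1.6.
CD = 0.03 + 0.0492 × 1.6² = 0.1559.
D = q·S·CD = 767.8 × 12.7 × 0.1559 = 1520 N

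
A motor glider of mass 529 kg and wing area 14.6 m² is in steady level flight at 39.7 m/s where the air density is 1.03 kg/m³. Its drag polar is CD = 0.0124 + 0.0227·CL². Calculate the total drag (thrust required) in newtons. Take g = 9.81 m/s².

D = 199 N

In steady level flight, lift balances weight: W = mg = 529 × 9.81 = 5189.5 N.
q = ½ρv² = ½ × 1.03 × 39.7² = 811.7 Pa.
CL = W/(q·S) = 5189.5 / (811.7 × 14.6) = 0.4379.
CD = 0.0124 + 0.0227 × 0.4379² = 0.01675.
D = q·S·CD = 811.7 × 14.6 × 0.01675 = 198.5 N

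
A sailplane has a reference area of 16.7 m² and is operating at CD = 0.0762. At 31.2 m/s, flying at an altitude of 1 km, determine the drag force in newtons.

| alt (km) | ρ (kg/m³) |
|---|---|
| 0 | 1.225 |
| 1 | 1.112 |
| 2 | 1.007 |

D = 689 N

At 1 km, from the table: ρ = 1.112 kg/m³.
D = ½ρv²S·CD = ½ × 1.112 × 31.2² × 16.7 × 0.0762 = 689 N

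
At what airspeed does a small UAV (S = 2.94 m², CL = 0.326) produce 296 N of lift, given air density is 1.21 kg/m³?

v = 22.6 m/s

L = ½ρv²S·CL ⇒ v = √(2L/(ρ·S·CL))
v = √(2 × 296 / (1.21 × 2.94 × 0.326)) = √510.5 = 22.6 m/s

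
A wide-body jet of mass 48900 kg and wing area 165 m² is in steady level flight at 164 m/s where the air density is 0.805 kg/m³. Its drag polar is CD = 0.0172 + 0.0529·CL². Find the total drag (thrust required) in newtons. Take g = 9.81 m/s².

Weight W = mg = 48900 × 9.81 = 4.7971×10^5 N; in level flight L = W.
Dynamic pressure q = 0.5 × 0.805 × 164² = 10830 Pa.
CL = W/(q·S) = 4.7971×10^5 / (10830 × 165) = 0.2686.
CD = 0.0172 + 0.0529 × 0.2686² = 0.02102.
D = q·S·CD = 10830 × 165 × 0.02102 = 37540 N

D = 37500 N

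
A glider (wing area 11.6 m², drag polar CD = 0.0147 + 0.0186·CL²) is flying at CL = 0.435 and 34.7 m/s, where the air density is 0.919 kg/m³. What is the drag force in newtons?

D = 117 N

CD = 0.0147 + 0.0186 × 0.435² = 0.01822
D = ½ρv²S·CD = ½ × 0.919 × 34.7² × 11.6 × 0.01822 = 117 N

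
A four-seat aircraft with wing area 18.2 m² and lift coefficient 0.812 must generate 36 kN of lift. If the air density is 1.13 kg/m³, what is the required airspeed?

L = ½ρv²S·CL ⇒ v = √(2L/(ρ·S·CL))
v = √(2 × 36000 / (1.13 × 18.2 × 0.812)) = √4311 = 65.7 m/s

v = 65.7 m/s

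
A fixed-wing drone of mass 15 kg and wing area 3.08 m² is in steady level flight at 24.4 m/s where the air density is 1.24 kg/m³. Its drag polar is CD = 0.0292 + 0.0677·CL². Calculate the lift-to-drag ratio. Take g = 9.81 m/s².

L/D = 4.27

Level flight ⇒ L = W = m·g = 15 × 9.81 = 147.15 N.
q = ½ρv² = ½ × 1.24 × 24.4² = 369.1 Pa.
Required CL = L/(qS) = 147.15/(369.1·3.08) = 0.1294.
CD = 0.0292 + 0.0677 × 0.1294² = 0.03033.
L/D = CL/CD = 0.1294 / 0.03033 = 4.27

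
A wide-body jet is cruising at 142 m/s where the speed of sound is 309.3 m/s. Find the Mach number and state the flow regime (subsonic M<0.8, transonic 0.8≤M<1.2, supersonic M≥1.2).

M = v/a = 142 / 309.3 = 0.459
M = 0.459 → subsonic.

M = 0.459 (subsonic)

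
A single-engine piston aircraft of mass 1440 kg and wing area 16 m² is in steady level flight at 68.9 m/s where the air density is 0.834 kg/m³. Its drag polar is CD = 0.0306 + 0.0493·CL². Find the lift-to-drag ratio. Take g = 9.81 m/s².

Weight W = mg = 1440 × 9.81 = 14126 N; in level flight L = W.
q = ½ρv² = ½ × 0.834 × 68.9² = 1980 Pa.
CL = 2W/(ρv²S) = 2×14126/(0.834×68.9²×16) = 0.446.
CD = 0.0306 + 0.0493 × 0.446² = 0.04041.
L/D = CL/CD = 0.446 / 0.04041 = 11

L/D = 11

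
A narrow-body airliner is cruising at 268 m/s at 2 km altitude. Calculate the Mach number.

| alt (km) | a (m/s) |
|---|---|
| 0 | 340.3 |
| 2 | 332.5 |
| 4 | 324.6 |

M = 0.806

At 2 km, from the table: a = 332.5 m/s.
M = v/a = 268 / 332.5 = 0.806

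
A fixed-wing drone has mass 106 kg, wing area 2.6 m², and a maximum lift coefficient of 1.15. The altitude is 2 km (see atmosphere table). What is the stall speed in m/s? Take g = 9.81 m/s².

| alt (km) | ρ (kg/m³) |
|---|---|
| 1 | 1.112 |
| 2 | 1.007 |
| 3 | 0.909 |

At 2 km, from the table: ρ = 1.007 kg/m³.
At stall, lift equals weight: L = W = m·g = 106 × 9.81 = 1040 N.
V_stall = √(2W/(ρ·S·CL,max)) = √(2 × 1040 / (1.007 × 2.6 × 1.15))
V_stall = √690.7 = 26.3 m/s

V_stall = 26.3 m/s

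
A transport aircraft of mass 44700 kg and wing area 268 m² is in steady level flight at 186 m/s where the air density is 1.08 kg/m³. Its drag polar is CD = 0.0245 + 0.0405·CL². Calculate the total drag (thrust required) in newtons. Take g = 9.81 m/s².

Level flight ⇒ L = W = m·g = 44700 × 9.81 = 4.3851×10^5 N.
Dynamic pressure q = 0.5 × 1.08 × 186² = 18680 Pa.
Required CL = L/(qS) = 4.3851×10^5/(18680·268) = 0.08758.
CD = 0.0245 + 0.0405 × 0.08758² = 0.02481.
D = q·S·CD = 18680 × 268 × 0.02481 = 1.242×10^5 N

D = 1.24×10^5 N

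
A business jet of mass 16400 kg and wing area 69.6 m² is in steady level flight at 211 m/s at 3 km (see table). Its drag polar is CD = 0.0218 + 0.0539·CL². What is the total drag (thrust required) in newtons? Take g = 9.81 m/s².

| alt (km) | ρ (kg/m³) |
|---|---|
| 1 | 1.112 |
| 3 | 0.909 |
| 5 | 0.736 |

D = 31700 N

At 3 km, from the table: ρ = 0.909 kg/m³.
Weight W = mg = 16400 × 9.81 = 1.6088×10^5 N; in level flight L = W.
q = ½ρv² = ½ × 0.909 × 211² = 20230 Pa.
CL = W/(q·S) = 1.6088×10^5 / (20230 × 69.6) = 0.1142.
CD = 0.0218 + 0.0539 × 0.1142² = 0.0225.
D = q·S·CD = 20230 × 69.6 × 0.0225 = 31690 N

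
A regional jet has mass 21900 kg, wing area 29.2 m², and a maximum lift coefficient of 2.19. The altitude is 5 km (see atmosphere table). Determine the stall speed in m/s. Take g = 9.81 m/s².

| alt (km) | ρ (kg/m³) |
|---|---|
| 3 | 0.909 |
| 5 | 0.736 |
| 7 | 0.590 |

V_stall = 95.5 m/s

At 5 km, from the table: ρ = 0.736 kg/m³.
At stall, lift equals weight: L = W = m·g = 21900 × 9.81 = 2.148×10^5 N.
From L = ½ρV²S·CL,max = W: V_stall = √(2W/(ρSCL,max)) = √(2·2.148×10^5/(0.736·29.2·2.19))
V_stall = √9129 = 95.5 m/s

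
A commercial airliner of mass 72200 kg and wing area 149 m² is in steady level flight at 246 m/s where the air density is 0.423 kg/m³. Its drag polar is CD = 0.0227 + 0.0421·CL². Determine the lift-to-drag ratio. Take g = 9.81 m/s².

Level flight ⇒ L = W = m·g = 72200 × 9.81 = 7.0828×10^5 N.
q = ½ρv² = ½ × 0.423 × 246² = 12800 Pa.
CL = W/(q·S) = 7.0828×10^5 / (12800 × 149) = 0.3714.
CD = 0.0227 + 0.0421 × 0.3714² = 0.02851.
L/D = CL/CD = 0.3714 / 0.02851 = 13

L/D = 13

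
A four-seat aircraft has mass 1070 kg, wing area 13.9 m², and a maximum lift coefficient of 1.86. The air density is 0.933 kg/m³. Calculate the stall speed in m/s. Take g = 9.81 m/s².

Weight W = mg = 1070 × 9.81 = 10500 N.
V_stall = √(2W/(ρ·S·CL,max)) = √(2 × 10500 / (0.933 × 13.9 × 1.86))
V_stall = √870.3 = 29.5 m/s

V_stall = 29.5 m/s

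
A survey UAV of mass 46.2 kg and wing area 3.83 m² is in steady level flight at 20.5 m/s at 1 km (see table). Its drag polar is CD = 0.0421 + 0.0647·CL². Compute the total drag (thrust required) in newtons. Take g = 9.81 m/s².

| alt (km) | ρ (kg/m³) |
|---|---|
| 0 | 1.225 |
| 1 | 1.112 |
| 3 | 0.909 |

D = 52.5 N

At 1 km, from the table: ρ = 1.112 kg/m³.
Weight W = mg = 46.2 × 9.81 = 453.22 N; in level flight L = W.
q = ½ρv² = ½ × 1.112 × 20.5² = 233.7 Pa.
Required CL = L/(qS) = 453.22/(233.7·3.83) = 0.5064.
CD = 0.0421 + 0.0647 × 0.5064² = 0.05869.
D = q·S·CD = 233.7 × 3.83 × 0.05869 = 52.53 N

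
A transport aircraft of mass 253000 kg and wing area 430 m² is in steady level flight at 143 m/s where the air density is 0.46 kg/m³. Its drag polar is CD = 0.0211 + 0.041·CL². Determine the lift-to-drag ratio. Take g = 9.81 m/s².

L/D = 14.8

Weight W = mg = 253000 × 9.81 = 2.4819×10^6 N; in level flight L = W.
q = ½ρv² = ½ × 0.46 × 143² = 4703 Pa.
Required CL = L/(qS) = 2.4819×10^6/(4703·430) = 1.227.
CD = 0.0211 + 0.041 × 1.227² = 0.08285.
L/D = CL/CD = 1.227 / 0.08285 = 14.8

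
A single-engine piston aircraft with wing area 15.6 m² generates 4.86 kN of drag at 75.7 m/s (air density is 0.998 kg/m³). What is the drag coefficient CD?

CD = 0.109

From D = ½ρv²S·CD, rearranging gives CD = 2D/(ρv²S).
CD = 2 × 4860 / (0.998 × 75.7² × 15.6) = 0.109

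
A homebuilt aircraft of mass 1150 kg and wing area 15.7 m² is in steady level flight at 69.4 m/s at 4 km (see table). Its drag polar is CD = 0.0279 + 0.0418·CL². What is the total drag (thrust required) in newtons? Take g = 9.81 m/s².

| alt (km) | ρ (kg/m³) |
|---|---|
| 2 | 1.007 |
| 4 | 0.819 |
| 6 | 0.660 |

At 4 km, from the table: ρ = 0.819 kg/m³.
In steady level flight, lift balances weight: W = mg = 1150 × 9.81 = 11282 N.
q = ½ρv² = ½ × 0.819 × 69.4² = 1972 Pa.
CL = 2W/(ρv²S) = 2×11282/(0.819×69.4²×15.7) = 0.3643.
CD = 0.0279 + 0.0418 × 0.3643² = 0.03345.
D = q·S·CD = 1972 × 15.7 × 0.03345 = 1036 N

D = 1040 N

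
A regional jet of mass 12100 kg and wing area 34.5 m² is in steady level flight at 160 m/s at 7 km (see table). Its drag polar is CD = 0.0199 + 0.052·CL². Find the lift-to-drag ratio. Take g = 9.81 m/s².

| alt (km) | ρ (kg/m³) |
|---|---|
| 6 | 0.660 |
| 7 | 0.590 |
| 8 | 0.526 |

L/D = 14.8

At 7 km, from the table: ρ = 0.590 kg/m³.
In steady level flight, lift balances weight: W = mg = 12100 × 9.81 = 1.187×10^5 N.
Dynamic pressure q = 0.5 × 0.59 × 160² = 7552 Pa.
CL = W/(q·S) = 1.187×10^5 / (7552 × 34.5) = 0.4556.
CD = 0.0199 + 0.052 × 0.4556² = 0.03069.
L/D = CL/CD = 0.4556 / 0.03069 = 14.8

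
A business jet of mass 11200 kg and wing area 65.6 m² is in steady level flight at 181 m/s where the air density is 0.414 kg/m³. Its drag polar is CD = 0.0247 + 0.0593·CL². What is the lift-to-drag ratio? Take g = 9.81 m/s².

L/D = 8.72

In steady level flight, lift balances weight: W = mg = 11200 × 9.81 = 1.0987×10^5 N.
q = ½ρv² = ½ × 0.414 × 181² = 6782 Pa.
CL = 2W/(ρv²S) = 2×1.0987×10^5/(0.414×181²×65.6) = 0.247.
CD = 0.0247 + 0.0593 × 0.247² = 0.02832.
L/D = CL/CD = 0.247 / 0.02832 = 8.72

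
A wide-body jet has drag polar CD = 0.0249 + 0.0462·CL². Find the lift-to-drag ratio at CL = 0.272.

CD = 0.0249 + 0.0462 × 0.272² = 0.02832
L/D = CL/CD = 0.272 / 0.02832 = 9.61

L/D = 9.61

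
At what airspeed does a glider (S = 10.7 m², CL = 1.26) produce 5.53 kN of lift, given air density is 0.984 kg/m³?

v = 28.9 m/s

L = ½ρv²S·CL ⇒ v = √(2L/(ρ·S·CL))
v = √(2 × 5530 / (0.984 × 10.7 × 1.26)) = √833.7 = 28.9 m/s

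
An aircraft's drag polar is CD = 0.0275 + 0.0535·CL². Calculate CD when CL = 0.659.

CD = 0.0275 + 0.0535 × 0.659² = 0.0275 + 0.02323 = 0.0507

CD = 0.0507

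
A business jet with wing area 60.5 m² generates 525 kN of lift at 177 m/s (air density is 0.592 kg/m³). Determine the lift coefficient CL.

CL = 0.936

From L = ½ρv²S·CL, rearranging gives CL = 2L/(ρv²S).
CL = 2 × 5.25×10^5 / (0.592 × 177² × 60.5) = 0.936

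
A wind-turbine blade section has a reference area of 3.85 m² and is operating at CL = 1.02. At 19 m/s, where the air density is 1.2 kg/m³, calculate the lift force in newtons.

L = ½ρv²S·CL = ½ × 1.2 × 19² × 3.85 × 1.02 = 851 N

L = 851 N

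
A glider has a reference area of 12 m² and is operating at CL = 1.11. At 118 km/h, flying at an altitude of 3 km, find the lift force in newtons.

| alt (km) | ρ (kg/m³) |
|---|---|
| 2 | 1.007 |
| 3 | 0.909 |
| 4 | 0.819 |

L = 6500 N

At 3 km, from the table: ρ = 0.909 kg/m³.
Convert speed: v = 118 km/h ÷ 3.6 = 32.78 m/s.
L = ½ρv²S·CL = ½ × 0.909 × 32.78² × 12 × 1.11 = 6500 N ≈ 6.5 kN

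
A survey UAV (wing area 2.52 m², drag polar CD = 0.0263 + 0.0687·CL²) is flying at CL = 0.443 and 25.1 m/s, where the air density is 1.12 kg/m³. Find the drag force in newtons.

D = 35.4 N

CD = 0.0263 + 0.0687 × 0.443² = 0.03978
D = ½ρv²S·CD = ½ × 1.12 × 25.1² × 2.52 × 0.03978 = 35.4 N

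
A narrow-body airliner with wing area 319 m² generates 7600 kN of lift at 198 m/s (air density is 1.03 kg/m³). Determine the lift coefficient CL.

CL = 1.18

From L = ½ρv²S·CL, rearranging gives CL = 2L/(ρv²S).
CL = 2 × 7.6×10^6 / (1.03 × 198² × 319) = 1.18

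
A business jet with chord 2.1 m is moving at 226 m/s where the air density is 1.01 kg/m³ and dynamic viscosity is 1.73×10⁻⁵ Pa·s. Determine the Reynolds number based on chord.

Re = ρ·v·c/μ = 1.01 × 226 × 2.1 / (1.73×10⁻⁵) = 2.77×10^7

Re = 2.77×10^7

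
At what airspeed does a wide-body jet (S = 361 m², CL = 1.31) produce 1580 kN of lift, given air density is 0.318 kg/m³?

v = 145 m/s

L = ½ρv²S·CL ⇒ v = √(2L/(ρ·S·CL))
v = √(2 × 1.58×10^6 / (0.318 × 361 × 1.31)) = √21010 = 145 m/s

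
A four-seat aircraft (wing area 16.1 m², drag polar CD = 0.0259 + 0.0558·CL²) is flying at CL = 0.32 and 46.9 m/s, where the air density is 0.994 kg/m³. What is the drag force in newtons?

D = 556 N

CD = 0.0259 + 0.0558 × 0.32² = 0.03161
D = ½ρv²S·CD = ½ × 0.994 × 46.9² × 16.1 × 0.03161 = 556 N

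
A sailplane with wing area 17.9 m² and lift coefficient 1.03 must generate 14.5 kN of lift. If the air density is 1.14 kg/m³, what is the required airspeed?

v = 37.1 m/s

L = ½ρv²S·CL ⇒ v = √(2L/(ρ·S·CL))
v = √(2 × 14500 / (1.14 × 17.9 × 1.03)) = √1380 = 37.1 m/s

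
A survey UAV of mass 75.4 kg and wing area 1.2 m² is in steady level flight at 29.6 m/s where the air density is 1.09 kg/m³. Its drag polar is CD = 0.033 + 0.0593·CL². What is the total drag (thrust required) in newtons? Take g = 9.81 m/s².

D = 75.5 N

In steady level flight, lift balances weight: W = mg = 75.4 × 9.81 = 739.67 N.
Dynamic pressure q = 0.5 × 1.09 × 29.6² = 477.5 Pa.
Required CL = L/(qS) = 739.67/(477.5·1.2) = 1.291.
CD = 0.033 + 0.0593 × 1.291² = 0.1318.
D = q·S·CD = 477.5 × 1.2 × 0.1318 = 75.53 N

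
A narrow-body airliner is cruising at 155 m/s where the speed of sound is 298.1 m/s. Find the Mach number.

M = v/a = 155 / 298.1 = 0.52

M = 0.52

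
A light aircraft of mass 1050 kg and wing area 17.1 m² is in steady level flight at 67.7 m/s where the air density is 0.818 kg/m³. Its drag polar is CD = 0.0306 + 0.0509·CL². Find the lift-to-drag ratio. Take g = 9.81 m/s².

Weight W = mg = 1050 × 9.81 = 10300 N; in level flight L = W.
q = ½ρv² = ½ × 0.818 × 67.7² = 1875 Pa.
Required CL = L/(qS) = 10300/(1875·17.1) = 0.3213.
CD = 0.0306 + 0.0509 × 0.3213² = 0.03586.
L/D = CL/CD = 0.3213 / 0.03586 = 8.96

L/D = 8.96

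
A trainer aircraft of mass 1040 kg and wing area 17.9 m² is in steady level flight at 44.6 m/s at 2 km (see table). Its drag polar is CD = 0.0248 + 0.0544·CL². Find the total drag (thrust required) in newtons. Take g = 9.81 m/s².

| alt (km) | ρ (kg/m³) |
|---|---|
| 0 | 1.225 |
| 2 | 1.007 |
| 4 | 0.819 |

At 2 km, from the table: ρ = 1.007 kg/m³.
Weight W = mg = 1040 × 9.81 = 10202 N; in level flight L = W.
Dynamic pressure q = 0.5 × 1.007 × 44.6² = 1002 Pa.
CL = 2W/(ρv²S) = 2×10202/(1.007×44.6²×17.9) = 0.5691.
CD = 0.0248 + 0.0544 × 0.5691² = 0.04242.
D = q·S·CD = 1002 × 17.9 × 0.04242 = 760.5 N

D = 760 N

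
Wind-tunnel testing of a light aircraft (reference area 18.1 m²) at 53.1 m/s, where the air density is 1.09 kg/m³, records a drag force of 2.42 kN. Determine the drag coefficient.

CD = 0.087

From D = ½ρv²S·CD, rearranging gives CD = 2D/(ρv²S).
CD = 2 × 2420 / (1.09 × 53.1² × 18.1) = 0.087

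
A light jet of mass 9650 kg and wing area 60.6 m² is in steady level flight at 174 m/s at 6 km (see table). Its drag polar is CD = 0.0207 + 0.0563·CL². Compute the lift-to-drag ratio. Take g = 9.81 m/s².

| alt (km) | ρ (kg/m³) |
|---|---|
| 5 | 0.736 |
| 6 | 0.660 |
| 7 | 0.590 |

L/D = 7.08

At 6 km, from the table: ρ = 0.660 kg/m³.
In steady level flight, lift balances weight: W = mg = 9650 × 9.81 = 94666 N.
q = ½ρv² = ½ × 0.66 × 174² = 9991 Pa.
CL = 2W/(ρv²S) = 2×94666/(0.66×174²×60.6) = 0.1564.
CD = 0.0207 + 0.0563 × 0.1564² = 0.02208.
L/D = CL/CD = 0.1564 / 0.02208 = 7.08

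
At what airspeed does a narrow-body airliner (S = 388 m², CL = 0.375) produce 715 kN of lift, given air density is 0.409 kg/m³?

v = 155 m/s

L = ½ρv²S·CL ⇒ v = √(2L/(ρ·S·CL))
v = √(2 × 7.15×10^5 / (0.409 × 388 × 0.375)) = √24030 = 155 m/s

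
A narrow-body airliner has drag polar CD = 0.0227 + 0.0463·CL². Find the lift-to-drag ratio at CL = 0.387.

L/D = 13.1

CD = 0.0227 + 0.0463 × 0.387² = 0.02963
L/D = CL/CD = 0.387 / 0.02963 = 13.1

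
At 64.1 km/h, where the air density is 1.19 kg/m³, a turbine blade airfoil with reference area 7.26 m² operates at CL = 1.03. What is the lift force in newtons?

Convert speed: v = 64.1 km/h ÷ 3.6 = 17.81 m/s.
L = ½ρv²S·CL = ½ × 1.19 × 17.81² × 7.26 × 1.03 = 1410 N

L = 1410 N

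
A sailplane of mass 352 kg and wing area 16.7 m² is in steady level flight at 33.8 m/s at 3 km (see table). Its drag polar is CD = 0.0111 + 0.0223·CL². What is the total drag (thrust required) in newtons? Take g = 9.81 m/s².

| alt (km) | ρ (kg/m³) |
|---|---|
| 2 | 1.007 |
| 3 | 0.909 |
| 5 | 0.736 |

D = 127 N

At 3 km, from the table: ρ = 0.909 kg/m³.
In steady level flight, lift balances weight: W = mg = 352 × 9.81 = 3453.1 N.
Dynamic pressure q = 0.5 × 0.909 × 33.8² = 519.2 Pa.
CL = W/(q·S) = 3453.1 / (519.2 × 16.7) = 0.3982.
CD = 0.0111 + 0.0223 × 0.3982² = 0.01464.
D = q·S·CD = 519.2 × 16.7 × 0.01464 = 126.9 N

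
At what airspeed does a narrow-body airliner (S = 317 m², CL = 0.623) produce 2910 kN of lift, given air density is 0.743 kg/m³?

v = 199 m/s

L = ½ρv²S·CL ⇒ v = √(2L/(ρ·S·CL))
v = √(2 × 2.91×10^6 / (0.743 × 317 × 0.623)) = √39660 = 199 m/s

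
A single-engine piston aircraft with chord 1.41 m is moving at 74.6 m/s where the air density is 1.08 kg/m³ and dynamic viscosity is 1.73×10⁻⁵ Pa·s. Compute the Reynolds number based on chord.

Re = 6.57×10^6

Re = ρ·v·c/μ = 1.08 × 74.6 × 1.41 / (1.73×10⁻⁵) = 6.57×10^6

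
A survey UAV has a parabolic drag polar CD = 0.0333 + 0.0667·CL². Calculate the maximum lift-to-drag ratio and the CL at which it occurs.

(L/D)max = 10.6, at CL = 0.707

For CD = CD0 + K·CL², (L/D)max occurs at CL* = √(CD0/K) and equals 1/(2√(K·CD0)).
(L/D)max = 1/(2√(0.0667 × 0.0333)) = 1/(2 × 0.04713) = 10.6
CL* = √(0.0333/0.0667) = 0.707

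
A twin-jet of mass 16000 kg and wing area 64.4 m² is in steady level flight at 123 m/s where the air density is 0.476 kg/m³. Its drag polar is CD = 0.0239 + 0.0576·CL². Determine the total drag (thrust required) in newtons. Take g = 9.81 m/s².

D = 11700 N

Level flight ⇒ L = W = m·g = 16000 × 9.81 = 1.5696×10^5 N.
q = ½ρv² = ½ × 0.476 × 123² = 3601 Pa.
CL = 2W/(ρv²S) = 2×1.5696×10^5/(0.476×123²×64.4) = 0.6769.
CD = 0.0239 + 0.0576 × 0.6769² = 0.05029.
D = q·S·CD = 3601 × 64.4 × 0.05029 = 11660 N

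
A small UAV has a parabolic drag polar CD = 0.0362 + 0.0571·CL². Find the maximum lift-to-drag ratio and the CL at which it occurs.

(L/D)max = 11, at CL = 0.796

For CD = CD0 + K·CL², (L/D)max occurs at CL* = √(CD0/K) and equals 1/(2√(K·CD0)).
(L/D)max = 1/(2√(0.0571 × 0.0362)) = 1/(2 × 0.04546) = 11
CL* = √(0.0362/0.0571) = 0.796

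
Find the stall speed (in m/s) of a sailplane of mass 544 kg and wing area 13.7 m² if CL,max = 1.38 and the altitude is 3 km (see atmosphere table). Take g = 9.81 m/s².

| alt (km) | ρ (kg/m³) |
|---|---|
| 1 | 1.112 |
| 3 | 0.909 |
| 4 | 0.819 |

At 3 km, from the table: ρ = 0.909 kg/m³.
Stall occurs when L = W at CL,max. W = mg = 544 × 9.81 = 5337 N.
V_stall = √(2W/(ρ·S·CL,max)) = √(2 × 5337 / (0.909 × 13.7 × 1.38))
V_stall = √621.1 = 24.9 m/s

V_stall = 24.9 m/s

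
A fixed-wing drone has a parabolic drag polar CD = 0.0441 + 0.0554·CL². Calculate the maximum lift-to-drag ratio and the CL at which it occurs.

For CD = CD0 + K·CL², (L/D)max occurs at CL* = √(CD0/K) and equals 1/(2√(K·CD0)).
(L/D)max = 1/(2√(0.0554 × 0.0441)) = 1/(2 × 0.04943) = 10.1
CL* = √(0.0441/0.0554) = 0.892

(L/D)max = 10.1, at CL = 0.892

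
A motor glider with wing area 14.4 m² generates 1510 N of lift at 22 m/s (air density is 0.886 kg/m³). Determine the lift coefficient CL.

From L = ½ρv²S·CL, rearranging gives CL = 2L/(ρv²S).
CL = 2 × 1510 / (0.886 × 22² × 14.4) = 0.489

CL = 0.489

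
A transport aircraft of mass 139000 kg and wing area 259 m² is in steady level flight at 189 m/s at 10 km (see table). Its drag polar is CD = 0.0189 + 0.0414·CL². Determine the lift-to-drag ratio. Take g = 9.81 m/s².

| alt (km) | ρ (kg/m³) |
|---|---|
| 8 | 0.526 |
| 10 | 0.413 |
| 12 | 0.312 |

At 10 km, from the table: ρ = 0.413 kg/m³.
Weight W = mg = 139000 × 9.81 = 1.3636×10^6 N; in level flight L = W.
q = ½ρv² = ½ × 0.413 × 189² = 7376 Pa.
CL = 2W/(ρv²S) = 2×1.3636×10^6/(0.413×189²×259) = 0.7137.
CD = 0.0189 + 0.0414 × 0.7137² = 0.03999.
L/D = CL/CD = 0.7137 / 0.03999 = 17.8

L/D = 17.8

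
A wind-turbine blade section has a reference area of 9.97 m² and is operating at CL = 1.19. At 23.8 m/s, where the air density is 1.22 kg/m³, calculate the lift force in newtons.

L = ½ρv²S·CL = ½ × 1.22 × 23.8² × 9.97 × 1.19 = 4100 N

L = 4100 N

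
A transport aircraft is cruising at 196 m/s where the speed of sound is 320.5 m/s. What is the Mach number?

M = 0.612

M = v/a = 196 / 320.5 = 0.612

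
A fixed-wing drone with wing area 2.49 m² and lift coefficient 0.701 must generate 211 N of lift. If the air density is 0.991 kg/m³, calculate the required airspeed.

L = ½ρv²S·CL ⇒ v = √(2L/(ρ·S·CL))
v = √(2 × 211 / (0.991 × 2.49 × 0.701)) = √244 = 15.6 m/s

v = 15.6 m/s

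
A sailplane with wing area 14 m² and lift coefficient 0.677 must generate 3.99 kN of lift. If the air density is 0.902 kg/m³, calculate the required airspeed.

L = ½ρv²S·CL ⇒ v = √(2L/(ρ·S·CL))
v = √(2 × 3990 / (0.902 × 14 × 0.677)) = √933.4 = 30.6 m/s

v = 30.6 m/s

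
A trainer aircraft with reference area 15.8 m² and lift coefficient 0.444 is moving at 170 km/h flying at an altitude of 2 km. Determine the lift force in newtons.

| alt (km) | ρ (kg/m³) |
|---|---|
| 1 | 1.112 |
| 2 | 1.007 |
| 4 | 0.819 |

At 2 km, from the table: ρ = 1.007 kg/m³.
Convert speed: v = 170 km/h ÷ 3.6 = 47.22 m/s.
L = ½ρv²S·CL = ½ × 1.007 × 47.22² × 15.8 × 0.444 = 7880 N ≈ 7.88 kN

L = 7880 N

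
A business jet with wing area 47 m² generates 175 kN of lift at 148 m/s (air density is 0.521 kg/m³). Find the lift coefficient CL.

From L = ½ρv²S·CL, rearranging gives CL = 2L/(ρv²S).
CL = 2 × 1.75×10^5 / (0.521 × 148² × 47) = 0.653

CL = 0.653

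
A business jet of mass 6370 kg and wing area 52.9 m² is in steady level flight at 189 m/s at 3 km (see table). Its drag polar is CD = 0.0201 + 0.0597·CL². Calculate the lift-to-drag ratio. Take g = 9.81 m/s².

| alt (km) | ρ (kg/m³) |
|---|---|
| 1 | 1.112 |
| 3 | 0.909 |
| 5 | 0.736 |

L/D = 3.56

At 3 km, from the table: ρ = 0.909 kg/m³.
Level flight ⇒ L = W = m·g = 6370 × 9.81 = 62490 N.
q = ½ρv² = ½ × 0.909 × 189² = 16240 Pa.
Required CL = L/(qS) = 62490/(16240·52.9) = 0.07276.
CD = 0.0201 + 0.0597 × 0.07276² = 0.02042.
L/D = CL/CD = 0.07276 / 0.02042 = 3.56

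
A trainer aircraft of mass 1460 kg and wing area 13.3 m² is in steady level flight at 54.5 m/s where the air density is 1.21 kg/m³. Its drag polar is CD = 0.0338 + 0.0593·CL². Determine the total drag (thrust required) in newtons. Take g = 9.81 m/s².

D = 1320 N

Level flight ⇒ L = W = m·g = 1460 × 9.81 = 14323 N.
Dynamic pressure q = 0.5 × 1.21 × 54.5² = 1797 Pa.
CL = 2W/(ρv²S) = 2×14323/(1.21×54.5²×13.3) = 0.5993.
CD = 0.0338 + 0.0593 × 0.5993² = 0.0551.
D = q·S·CD = 1797 × 13.3 × 0.0551 = 1317 N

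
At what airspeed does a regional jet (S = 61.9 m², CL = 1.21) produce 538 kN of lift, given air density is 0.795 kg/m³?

v = 134 m/s

L = ½ρv²S·CL ⇒ v = √(2L/(ρ·S·CL))
v = √(2 × 5.38×10^5 / (0.795 × 61.9 × 1.21)) = √18070 = 134 m/s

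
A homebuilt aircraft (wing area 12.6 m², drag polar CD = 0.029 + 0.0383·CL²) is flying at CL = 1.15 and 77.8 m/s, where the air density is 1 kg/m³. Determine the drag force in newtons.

CD = 0.029 + 0.0383 × 1.15² = 0.07965
D = ½ρv²S·CD = ½ × 1 × 77.8² × 12.6 × 0.07965 = 3040 N

D = 3040 N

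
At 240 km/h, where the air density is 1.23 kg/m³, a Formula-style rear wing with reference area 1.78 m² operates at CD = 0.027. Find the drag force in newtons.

Convert speed: v = 240 km/h ÷ 3.6 = 66.67 m/s.
D = ½ρv²S·CD = ½ × 1.23 × 66.67² × 1.78 × 0.027 = 131 N

D = 131 N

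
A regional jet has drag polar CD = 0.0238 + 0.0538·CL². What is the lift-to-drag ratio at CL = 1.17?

CD = 0.0238 + 0.0538 × 1.17² = 0.09745
L/D = CL/CD = 1.17 / 0.09745 = 12

L/D = 12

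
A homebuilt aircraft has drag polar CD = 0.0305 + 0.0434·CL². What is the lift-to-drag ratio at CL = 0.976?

L/D = 13.6

CD = 0.0305 + 0.0434 × 0.976² = 0.07184
L/D = CL/CD = 0.976 / 0.07184 = 13.6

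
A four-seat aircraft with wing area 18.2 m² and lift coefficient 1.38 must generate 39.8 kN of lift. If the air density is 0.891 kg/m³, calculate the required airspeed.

L = ½ρv²S·CL ⇒ v = √(2L/(ρ·S·CL))
v = √(2 × 39800 / (0.891 × 18.2 × 1.38)) = √3557 = 59.6 m/s

v = 59.6 m/s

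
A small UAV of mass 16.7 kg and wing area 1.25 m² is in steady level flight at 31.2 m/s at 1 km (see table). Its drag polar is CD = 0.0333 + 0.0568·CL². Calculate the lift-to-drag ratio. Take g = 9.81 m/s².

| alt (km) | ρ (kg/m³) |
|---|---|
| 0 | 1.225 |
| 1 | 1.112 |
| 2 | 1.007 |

At 1 km, from the table: ρ = 1.112 kg/m³.
In steady level flight, lift balances weight: W = mg = 16.7 × 9.81 = 163.83 N.
Dynamic pressure q = 0.5 × 1.112 × 31.2² = 541.2 Pa.
Required CL = L/(qS) = 163.83/(541.2·1.25) = 0.2422.
CD = 0.0333 + 0.0568 × 0.2422² = 0.03663.
L/D = CL/CD = 0.2422 / 0.03663 = 6.61

L/D = 6.61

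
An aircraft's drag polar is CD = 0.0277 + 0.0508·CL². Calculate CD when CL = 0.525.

CD = 0.0417

CD = 0.0277 + 0.0508 × 0.525² = 0.0277 + 0.014 = 0.0417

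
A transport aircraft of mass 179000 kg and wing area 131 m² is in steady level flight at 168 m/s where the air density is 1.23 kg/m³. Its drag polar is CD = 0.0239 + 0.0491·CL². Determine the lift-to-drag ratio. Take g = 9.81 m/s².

L/D = 14.5

Level flight ⇒ L = W = m·g = 179000 × 9.81 = 1.756×10^6 N.
Dynamic pressure q = 0.5 × 1.23 × 168² = 17360 Pa.
Required CL = L/(qS) = 1.756×10^6/(17360·131) = 0.7722.
CD = 0.0239 + 0.0491 × 0.7722² = 0.05318.
L/D = CL/CD = 0.7722 / 0.05318 = 14.5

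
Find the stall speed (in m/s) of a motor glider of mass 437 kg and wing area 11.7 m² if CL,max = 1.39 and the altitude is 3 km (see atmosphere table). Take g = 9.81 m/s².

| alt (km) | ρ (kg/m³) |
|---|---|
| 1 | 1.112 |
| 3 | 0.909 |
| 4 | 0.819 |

V_stall = 24.1 m/s

At 3 km, from the table: ρ = 0.909 kg/m³.
Weight W = mg = 437 × 9.81 = 4287 N.
From L = ½ρV²S·CL,max = W: V_stall = √(2W/(ρSCL,max)) = √(2·4287/(0.909·11.7·1.39))
V_stall = √580 = 24.1 m/s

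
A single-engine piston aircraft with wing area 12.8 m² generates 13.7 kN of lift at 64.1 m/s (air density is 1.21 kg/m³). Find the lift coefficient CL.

CL = 0.431

From L = ½ρv²S·CL, rearranging gives CL = 2L/(ρv²S).
CL = 2 × 13700 / (1.21 × 64.1² × 12.8) = 0.431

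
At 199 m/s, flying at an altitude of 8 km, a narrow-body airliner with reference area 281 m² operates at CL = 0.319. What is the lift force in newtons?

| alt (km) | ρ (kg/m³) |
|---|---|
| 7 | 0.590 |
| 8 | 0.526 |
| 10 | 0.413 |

At 8 km, from the table: ρ = 0.526 kg/m³.
L = ½ρv²S·CL = ½ × 0.526 × 199² × 281 × 0.319 = 9.34×10^5 N ≈ 934 kN

L = 9.34×10^5 N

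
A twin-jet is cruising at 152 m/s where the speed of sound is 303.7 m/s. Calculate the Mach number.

M = 0.5

M = v/a = 152 / 303.7 = 0.5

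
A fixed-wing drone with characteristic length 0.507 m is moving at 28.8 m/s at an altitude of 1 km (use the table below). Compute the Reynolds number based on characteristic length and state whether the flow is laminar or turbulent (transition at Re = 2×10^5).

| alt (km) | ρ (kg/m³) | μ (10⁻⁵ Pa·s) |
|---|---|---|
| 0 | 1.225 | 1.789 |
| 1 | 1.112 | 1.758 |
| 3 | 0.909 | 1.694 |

At 1 km, from the table: ρ = 1.112 kg/m³, μ = 1.758×10⁻⁵ Pa·s.
Re = ρ·v·c/μ = 1.112 × 28.8 × 0.507 / (1.758×10⁻⁵) = 9.24×10^5
Since 9.24×10^5 > 2×10^5, the flow is turbulent.

Re = 9.24×10^5 (turbulent)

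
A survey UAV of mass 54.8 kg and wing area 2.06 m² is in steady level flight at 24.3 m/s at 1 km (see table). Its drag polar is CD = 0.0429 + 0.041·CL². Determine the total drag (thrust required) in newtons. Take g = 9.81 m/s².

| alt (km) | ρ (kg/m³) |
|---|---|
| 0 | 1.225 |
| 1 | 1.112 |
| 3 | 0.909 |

D = 46.5 N

At 1 km, from the table: ρ = 1.112 kg/m³.
Weight W = mg = 54.8 × 9.81 = 537.59 N; in level flight L = W.
q = ½ρv² = ½ × 1.112 × 24.3² = 328.3 Pa.
CL = W/(q·S) = 537.59 / (328.3 × 2.06) = 0.7949.
CD = 0.0429 + 0.041 × 0.7949² = 0.0688.
D = q·S·CD = 328.3 × 2.06 × 0.0688 = 46.53 N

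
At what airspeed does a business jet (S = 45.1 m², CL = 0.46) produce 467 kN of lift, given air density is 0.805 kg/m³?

v = 236 m/s

L = ½ρv²S·CL ⇒ v = √(2L/(ρ·S·CL))
v = √(2 × 4.67×10^5 / (0.805 × 45.1 × 0.46)) = √55930 = 236 m/s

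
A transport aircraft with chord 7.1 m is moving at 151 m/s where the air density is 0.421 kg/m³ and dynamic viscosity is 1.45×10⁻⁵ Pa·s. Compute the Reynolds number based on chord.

Re = ρ·v·c/μ = 0.421 × 151 × 7.1 / (1.45×10⁻⁵) = 3.11×10^7

Re = 3.11×10^7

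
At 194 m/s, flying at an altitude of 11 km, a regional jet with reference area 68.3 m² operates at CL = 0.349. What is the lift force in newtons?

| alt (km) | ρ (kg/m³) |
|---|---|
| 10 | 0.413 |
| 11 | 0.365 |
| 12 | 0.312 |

L = 1.64×10^5 N

At 11 km, from the table: ρ = 0.365 kg/m³.
L = ½ρv²S·CL = ½ × 0.365 × 194² × 68.3 × 0.349 = 1.64×10^5 N ≈ 164 kN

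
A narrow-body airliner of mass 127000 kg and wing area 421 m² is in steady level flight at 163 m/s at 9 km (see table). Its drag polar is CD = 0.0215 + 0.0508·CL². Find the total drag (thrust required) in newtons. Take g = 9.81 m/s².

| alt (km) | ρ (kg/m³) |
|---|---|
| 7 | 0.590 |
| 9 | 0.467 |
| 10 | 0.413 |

D = 86300 N

At 9 km, from the table: ρ = 0.467 kg/m³.
Weight W = mg = 127000 × 9.81 = 1.2459×10^6 N; in level flight L = W.
q = ½ρv² = ½ × 0.467 × 163² = 6204 Pa.
CL = 2W/(ρv²S) = 2×1.2459×10^6/(0.467×163²×421) = 0.477.
CD = 0.0215 + 0.0508 × 0.477² = 0.03306.
D = q·S·CD = 6204 × 421 × 0.03306 = 86340 N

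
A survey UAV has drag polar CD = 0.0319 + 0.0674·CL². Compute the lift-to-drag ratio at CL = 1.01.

CD = 0.0319 + 0.0674 × 1.01² = 0.1007
L/D = CL/CD = 1.01 / 0.1007 = 10

L/D = 10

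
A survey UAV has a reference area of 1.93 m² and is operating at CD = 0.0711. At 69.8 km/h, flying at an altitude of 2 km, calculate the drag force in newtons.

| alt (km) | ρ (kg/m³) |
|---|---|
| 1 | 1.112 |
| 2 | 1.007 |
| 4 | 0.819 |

At 2 km, from the table: ρ = 1.007 kg/m³.
Convert speed: v = 69.8 km/h ÷ 3.6 = 19.39 m/s.
D = ½ρv²S·CD = ½ × 1.007 × 19.39² × 1.93 × 0.0711 = 26 N

D = 26 N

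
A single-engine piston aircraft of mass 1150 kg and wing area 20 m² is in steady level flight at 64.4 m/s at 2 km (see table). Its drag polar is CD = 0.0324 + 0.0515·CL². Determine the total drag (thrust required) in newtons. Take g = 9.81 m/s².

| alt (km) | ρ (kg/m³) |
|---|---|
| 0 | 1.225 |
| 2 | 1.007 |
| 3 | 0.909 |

D = 1510 N

At 2 km, from the table: ρ = 1.007 kg/m³.
Level flight ⇒ L = W = m·g = 1150 × 9.81 = 11282 N.
Dynamic pressure q = 0.5 × 1.007 × 64.4² = 2088 Pa.
CL = W/(q·S) = 11282 / (2088 × 20) = 0.2701.
CD = 0.0324 + 0.0515 × 0.2701² = 0.03616.
D = q·S·CD = 2088 × 20 × 0.03616 = 1510 N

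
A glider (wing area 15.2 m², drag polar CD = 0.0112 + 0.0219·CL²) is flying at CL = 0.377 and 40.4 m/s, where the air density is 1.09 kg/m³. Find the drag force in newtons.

CD = 0.0112 + 0.0219 × 0.377² = 0.01431
D = ½ρv²S·CD = ½ × 1.09 × 40.4² × 15.2 × 0.01431 = 194 N

D = 194 N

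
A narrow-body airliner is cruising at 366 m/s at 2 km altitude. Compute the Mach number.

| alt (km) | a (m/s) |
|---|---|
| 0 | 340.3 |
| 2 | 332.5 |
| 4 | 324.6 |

M = 1.1

At 2 km, from the table: a = 332.5 m/s.
M = v/a = 366 / 332.5 = 1.1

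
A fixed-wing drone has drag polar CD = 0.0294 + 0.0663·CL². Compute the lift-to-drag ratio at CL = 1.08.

L/D = 10.1

CD = 0.0294 + 0.0663 × 1.08² = 0.1067
L/D = CL/CD = 1.08 / 0.1067 = 10.1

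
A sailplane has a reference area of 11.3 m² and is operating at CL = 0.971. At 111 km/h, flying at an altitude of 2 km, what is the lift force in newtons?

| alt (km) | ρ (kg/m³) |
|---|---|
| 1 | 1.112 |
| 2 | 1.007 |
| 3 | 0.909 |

At 2 km, from the table: ρ = 1.007 kg/m³.
Convert speed: v = 111 km/h ÷ 3.6 = 30.83 m/s.
Dynamic pressure q = ½ρv² = ½ × 1.007 × 30.83² = 478.7 Pa.
L = q·S·CL = 478.7 × 11.3 × 0.971 = 5250 N ≈ 5.25 kN

L = 5250 N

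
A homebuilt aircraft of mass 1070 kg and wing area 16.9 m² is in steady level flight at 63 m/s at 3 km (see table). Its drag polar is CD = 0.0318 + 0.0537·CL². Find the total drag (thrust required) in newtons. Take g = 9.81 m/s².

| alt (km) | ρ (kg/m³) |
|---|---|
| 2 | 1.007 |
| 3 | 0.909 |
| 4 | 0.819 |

At 3 km, from the table: ρ = 0.909 kg/m³.
In steady level flight, lift balances weight: W = mg = 1070 × 9.81 = 10497 N.
q = ½ρv² = ½ × 0.909 × 63² = 1804 Pa.
CL = 2W/(ρv²S) = 2×10497/(0.909×63²×16.9) = 0.3443.
CD = 0.0318 + 0.0537 × 0.3443² = 0.03817.
D = q·S·CD = 1804 × 16.9 × 0.03817 = 1164 N

D = 1160 N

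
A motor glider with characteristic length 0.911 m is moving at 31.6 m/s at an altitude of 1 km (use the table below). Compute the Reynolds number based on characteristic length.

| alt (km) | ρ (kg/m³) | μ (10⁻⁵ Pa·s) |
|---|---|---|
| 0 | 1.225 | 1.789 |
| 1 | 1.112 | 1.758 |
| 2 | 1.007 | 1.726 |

Re = 1.82×10^6

At 1 km, from the table: ρ = 1.112 kg/m³, μ = 1.758×10⁻⁵ Pa·s.
Re = ρ·v·c/μ = 1.112 × 31.6 × 0.911 / (1.758×10⁻⁵) = 1.82×10^6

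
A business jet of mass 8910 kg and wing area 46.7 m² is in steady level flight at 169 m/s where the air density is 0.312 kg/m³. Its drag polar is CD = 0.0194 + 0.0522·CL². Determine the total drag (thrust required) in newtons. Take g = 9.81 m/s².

Level flight ⇒ L = W = m·g = 8910 × 9.81 = 87407 N.
Dynamic pressure q = 0.5 × 0.312 × 169² = 4456 Pa.
CL = 2W/(ρv²S) = 2×87407/(0.312×169²×46.7) = 0.4201.
CD = 0.0194 + 0.0522 × 0.4201² = 0.02861.
D = q·S·CD = 4456 × 46.7 × 0.02861 = 5953 N

D = 5950 N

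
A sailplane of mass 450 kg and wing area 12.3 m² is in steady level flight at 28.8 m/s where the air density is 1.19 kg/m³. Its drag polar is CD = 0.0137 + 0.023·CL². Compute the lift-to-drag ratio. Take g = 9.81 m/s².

L/D = 28.1

In steady level flight, lift balances weight: W = mg = 450 × 9.81 = 4414.5 N.
Dynamic pressure q = 0.5 × 1.19 × 28.8² = 493.5 Pa.
Required CL = L/(qS) = 4414.5/(493.5·12.3) = 0.7272.
CD = 0.0137 + 0.023 × 0.7272² = 0.02586.
L/D = CL/CD = 0.7272 / 0.02586 = 28.1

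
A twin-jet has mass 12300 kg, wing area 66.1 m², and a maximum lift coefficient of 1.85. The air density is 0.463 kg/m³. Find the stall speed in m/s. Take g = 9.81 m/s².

At stall, lift equals weight: L = W = m·g = 12300 × 9.81 = 1.207×10^5 N.
From L = ½ρV²S·CL,max = W: V_stall = √(2W/(ρSCL,max)) = √(2·1.207×10^5/(0.463·66.1·1.85))
V_stall = √4262 = 65.3 m/s

V_stall = 65.3 m/s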